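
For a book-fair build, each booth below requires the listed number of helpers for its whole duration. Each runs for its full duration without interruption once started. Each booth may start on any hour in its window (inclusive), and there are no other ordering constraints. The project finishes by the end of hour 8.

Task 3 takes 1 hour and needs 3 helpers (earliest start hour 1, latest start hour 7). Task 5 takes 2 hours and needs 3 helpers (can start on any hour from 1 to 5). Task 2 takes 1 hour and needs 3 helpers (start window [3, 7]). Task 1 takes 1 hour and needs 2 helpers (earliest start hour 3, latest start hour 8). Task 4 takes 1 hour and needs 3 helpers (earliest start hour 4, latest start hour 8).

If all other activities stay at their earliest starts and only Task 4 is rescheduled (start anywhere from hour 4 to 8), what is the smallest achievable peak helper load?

6

Task 4@4: h1:6  h2:3  h3:5  h4:3  h5:0  h6:0  h7:0  h8:0 → peak 6
Task 4@5: h1:6  h2:3  h3:5  h4:0  h5:3  h6:0  h7:0  h8:0 → peak 6
Task 4@6: h1:6  h2:3  h3:5  h4:0  h5:0  h6:3  h7:0  h8:0 → peak 6
Task 4@7: h1:6  h2:3  h3:5  h4:0  h5:0  h6:0  h7:3  h8:0 → peak 6
Task 4@8: h1:6  h2:3  h3:5  h4:0  h5:0  h6:0  h7:0  h8:3 → peak 6
Best is Task 4@4, peak 6.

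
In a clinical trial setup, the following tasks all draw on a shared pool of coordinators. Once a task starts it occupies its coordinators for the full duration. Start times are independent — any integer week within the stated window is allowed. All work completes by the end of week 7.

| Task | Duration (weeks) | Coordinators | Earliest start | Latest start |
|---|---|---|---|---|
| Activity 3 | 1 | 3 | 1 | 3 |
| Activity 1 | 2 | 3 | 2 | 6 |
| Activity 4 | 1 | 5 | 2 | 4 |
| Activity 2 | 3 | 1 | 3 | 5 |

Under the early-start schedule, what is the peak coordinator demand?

8

Early-start schedule: Activity 3@1, Activity 1@2, Activity 4@2, Activity 2@3.
Load per week: week 1: 3, week 2: 8, week 3: 4, week 4: 1, week 5: 1, week 6: 0, week 7: 0.
Peak is 8.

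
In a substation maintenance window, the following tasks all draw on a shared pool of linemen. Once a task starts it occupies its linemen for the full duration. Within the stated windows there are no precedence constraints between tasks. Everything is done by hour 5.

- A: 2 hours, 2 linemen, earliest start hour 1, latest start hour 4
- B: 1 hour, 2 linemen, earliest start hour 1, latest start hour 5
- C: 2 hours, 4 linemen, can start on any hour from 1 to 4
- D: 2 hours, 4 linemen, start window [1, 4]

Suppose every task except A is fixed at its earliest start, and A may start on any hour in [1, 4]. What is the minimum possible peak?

10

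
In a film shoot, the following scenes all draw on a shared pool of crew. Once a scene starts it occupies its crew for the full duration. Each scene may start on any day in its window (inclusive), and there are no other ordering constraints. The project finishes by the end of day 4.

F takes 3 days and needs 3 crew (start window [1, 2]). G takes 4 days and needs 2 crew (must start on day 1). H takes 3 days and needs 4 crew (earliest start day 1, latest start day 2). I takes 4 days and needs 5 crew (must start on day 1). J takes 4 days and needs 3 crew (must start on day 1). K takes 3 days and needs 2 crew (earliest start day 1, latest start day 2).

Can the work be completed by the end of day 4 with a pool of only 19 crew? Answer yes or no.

yes

Schedule F@1, G@1, H@1, I@1, J@1, K@1: d1:19  d2:19  d3:19  d4:10 — peak 19 ≤ 19.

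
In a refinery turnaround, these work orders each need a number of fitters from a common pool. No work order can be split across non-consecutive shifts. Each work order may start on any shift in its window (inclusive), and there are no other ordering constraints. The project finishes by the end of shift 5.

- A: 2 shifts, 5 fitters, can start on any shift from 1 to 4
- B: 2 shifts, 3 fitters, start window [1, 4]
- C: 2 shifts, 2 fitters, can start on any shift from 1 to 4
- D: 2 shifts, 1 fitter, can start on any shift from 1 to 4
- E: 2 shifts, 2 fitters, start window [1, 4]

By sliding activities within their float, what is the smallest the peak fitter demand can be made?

7

Early-start (A@1, B@1, C@1, D@1, E@1) gives peak 13: s1:13  s2:13  s3:0  s4:0  s5:0.
Shift B→3, D→3, E→3.
Schedule A@1, B@3, C@1, D@3, E@3: s1:7  s2:7  s3:6  s4:6  s5:0 — peak 7.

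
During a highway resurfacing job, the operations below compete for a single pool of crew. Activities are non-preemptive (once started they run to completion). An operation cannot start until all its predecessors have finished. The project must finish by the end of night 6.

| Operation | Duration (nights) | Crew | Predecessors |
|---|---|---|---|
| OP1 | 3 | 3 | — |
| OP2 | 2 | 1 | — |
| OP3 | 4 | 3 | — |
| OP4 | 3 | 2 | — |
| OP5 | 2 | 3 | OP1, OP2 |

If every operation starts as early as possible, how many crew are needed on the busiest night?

9

Early-start schedule: OP1@1, OP2@1, OP3@1, OP4@1, OP5@4.
Load per night: night 1: 9, night 2: 9, night 3: 8, night 4: 6, night 5: 3, night 6: 0.
Peak is 9.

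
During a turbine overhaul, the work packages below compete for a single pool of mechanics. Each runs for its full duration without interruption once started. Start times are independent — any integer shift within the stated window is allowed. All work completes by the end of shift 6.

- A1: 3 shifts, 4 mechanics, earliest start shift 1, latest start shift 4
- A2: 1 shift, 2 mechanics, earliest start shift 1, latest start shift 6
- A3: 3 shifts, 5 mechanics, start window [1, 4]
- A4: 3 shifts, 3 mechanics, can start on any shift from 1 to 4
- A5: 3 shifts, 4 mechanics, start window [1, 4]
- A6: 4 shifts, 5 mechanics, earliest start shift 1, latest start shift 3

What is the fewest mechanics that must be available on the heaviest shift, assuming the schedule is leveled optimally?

13

Early-start (A1@1, A2@1, A3@1, A4@1, A5@1, A6@1) gives peak 23: s1:23  s2:21  s3:21  s4:5  s5:0  s6:0.
Shift A3→4, A4→4, A6→2.
Schedule A1@1, A2@1, A3@4, A4@4, A5@1, A6@2: s1:10  s2:13  s3:13  s4:13  s5:13  s6:8 — peak 13.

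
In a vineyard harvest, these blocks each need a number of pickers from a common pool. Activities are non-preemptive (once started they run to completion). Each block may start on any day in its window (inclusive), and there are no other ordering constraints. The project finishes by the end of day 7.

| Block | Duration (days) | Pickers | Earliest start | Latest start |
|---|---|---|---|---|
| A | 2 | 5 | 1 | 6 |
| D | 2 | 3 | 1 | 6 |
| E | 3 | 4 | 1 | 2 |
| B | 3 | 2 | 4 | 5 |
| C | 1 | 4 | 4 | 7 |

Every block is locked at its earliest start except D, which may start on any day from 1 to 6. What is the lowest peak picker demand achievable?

D@1: d1:12  d2:12  d3:4  d4:6  d5:2  d6:2  d7:0 → peak 12
D@2: d1:9  d2:12  d3:7  d4:6  d5:2  d6:2  d7:0 → peak 12
D@3: d1:9  d2:9  d3:7  d4:9  d5:2  d6:2  d7:0 → peak 9
D@4: d1:9  d2:9  d3:4  d4:9  d5:5  d6:2  d7:0 → peak 9
D@5: d1:9  d2:9  d3:4  d4:6  d5:5  d6:5  d7:0 → peak 9
D@6: d1:9  d2:9  d3:4  d4:6  d5:2  d6:5  d7:3 → peak 9
Best is D@3, peak 9.

9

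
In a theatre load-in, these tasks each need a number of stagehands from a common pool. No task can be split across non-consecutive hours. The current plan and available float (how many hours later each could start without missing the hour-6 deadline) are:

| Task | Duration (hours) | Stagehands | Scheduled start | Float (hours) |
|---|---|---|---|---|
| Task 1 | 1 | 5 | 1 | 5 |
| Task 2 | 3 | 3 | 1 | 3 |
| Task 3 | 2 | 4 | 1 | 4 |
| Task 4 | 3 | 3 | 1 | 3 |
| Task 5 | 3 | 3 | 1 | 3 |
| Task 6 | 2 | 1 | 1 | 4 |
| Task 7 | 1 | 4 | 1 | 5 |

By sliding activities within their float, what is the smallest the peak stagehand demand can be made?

Early-start (Task 1@1, Task 2@1, Task 3@1, Task 4@1, Task 5@1, Task 6@1, Task 7@1) gives peak 23: h1:23  h2:14  h3:9  h4:0  h5:0  h6:0.
Shift Task 3→5, Task 4→2, Task 5→2, Task 6→4, Task 7→5.
Schedule Task 1@1, Task 2@1, Task 3@5, Task 4@2, Task 5@2, Task 6@4, Task 7@5: h1:8  h2:9  h3:9  h4:7  h5:9  h6:4 — peak 9.

9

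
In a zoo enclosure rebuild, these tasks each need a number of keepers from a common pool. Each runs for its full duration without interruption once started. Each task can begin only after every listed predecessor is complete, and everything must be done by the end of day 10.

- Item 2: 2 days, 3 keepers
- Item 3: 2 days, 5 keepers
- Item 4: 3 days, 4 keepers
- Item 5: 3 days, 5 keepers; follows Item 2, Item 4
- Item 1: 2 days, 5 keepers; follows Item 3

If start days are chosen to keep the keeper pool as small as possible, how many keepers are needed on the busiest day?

Early-start (Item 2@1, Item 3@1, Item 4@1, Item 5@4, Item 1@3) gives peak 12: d1:12  d2:12  d3:9  d4:10  d5:5  d6:5  d7:0  d8:0  d9:0  d10:0.
Shift Item 3→4, Item 5→6, Item 1→9.
Schedule Item 2@1, Item 3@4, Item 4@1, Item 5@6, Item 1@9: d1:7  d2:7  d3:4  d4:5  d5:5  d6:5  d7:5  d8:5  d9:5  d10:5 — peak 7.

7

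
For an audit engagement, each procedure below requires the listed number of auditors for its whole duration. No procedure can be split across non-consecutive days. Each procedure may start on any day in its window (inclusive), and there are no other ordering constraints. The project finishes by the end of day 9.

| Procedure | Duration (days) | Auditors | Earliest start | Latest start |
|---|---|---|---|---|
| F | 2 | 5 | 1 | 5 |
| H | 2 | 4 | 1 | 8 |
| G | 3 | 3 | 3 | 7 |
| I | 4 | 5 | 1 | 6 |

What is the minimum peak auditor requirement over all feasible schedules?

Early-start (F@1, H@1, G@3, I@1) gives peak 14: d1:14  d2:14  d3:8  d4:8  d5:3  d6:0  d7:0  d8:0  d9:0.
Shift H→3, I→6.
Schedule F@1, H@3, G@3, I@6: d1:5  d2:5  d3:7  d4:7  d5:3  d6:5  d7:5  d8:5  d9:5 — peak 7.

7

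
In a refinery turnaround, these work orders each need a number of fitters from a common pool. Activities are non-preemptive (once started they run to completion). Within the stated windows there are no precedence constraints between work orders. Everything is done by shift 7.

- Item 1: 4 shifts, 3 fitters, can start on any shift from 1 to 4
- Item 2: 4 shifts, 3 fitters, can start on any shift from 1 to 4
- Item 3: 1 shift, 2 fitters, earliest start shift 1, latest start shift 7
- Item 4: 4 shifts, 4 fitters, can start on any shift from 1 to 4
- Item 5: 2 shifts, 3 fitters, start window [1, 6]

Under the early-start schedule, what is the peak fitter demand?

15

Early-start schedule: Item 1@1, Item 2@1, Item 3@1, Item 4@1, Item 5@1.
Load per shift: shift 1: 15, shift 2: 13, shift 3: 10, shift 4: 10, shift 5: 0, shift 6: 0, shift 7: 0.
Peak is 15.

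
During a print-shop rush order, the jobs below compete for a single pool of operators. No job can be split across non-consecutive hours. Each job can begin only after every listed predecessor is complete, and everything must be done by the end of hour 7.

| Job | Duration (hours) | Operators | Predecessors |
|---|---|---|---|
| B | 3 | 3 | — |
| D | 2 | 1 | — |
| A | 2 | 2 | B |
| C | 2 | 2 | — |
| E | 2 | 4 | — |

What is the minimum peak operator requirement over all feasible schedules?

4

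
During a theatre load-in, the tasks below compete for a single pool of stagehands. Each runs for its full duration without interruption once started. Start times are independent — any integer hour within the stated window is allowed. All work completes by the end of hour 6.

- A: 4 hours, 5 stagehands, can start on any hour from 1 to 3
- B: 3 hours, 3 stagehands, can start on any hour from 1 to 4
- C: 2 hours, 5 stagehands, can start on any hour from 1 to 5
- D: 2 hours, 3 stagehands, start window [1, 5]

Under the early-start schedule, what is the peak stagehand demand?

Early-start schedule: A@1, B@1, C@1, D@1.
Load per hour: hour 1: 16, hour 2: 16, hour 3: 8, hour 4: 5, hour 5: 0, hour 6: 0.
Peak is 16.

16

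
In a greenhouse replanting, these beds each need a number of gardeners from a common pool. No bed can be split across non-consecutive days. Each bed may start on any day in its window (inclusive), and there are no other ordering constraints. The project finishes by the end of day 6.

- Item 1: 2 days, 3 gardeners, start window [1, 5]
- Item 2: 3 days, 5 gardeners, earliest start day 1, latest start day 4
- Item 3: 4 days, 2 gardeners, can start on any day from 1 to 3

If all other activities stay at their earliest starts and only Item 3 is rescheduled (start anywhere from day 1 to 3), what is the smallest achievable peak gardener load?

Item 3@1: d1:10  d2:10  d3:7  d4:2  d5:0  d6:0 → peak 10
Item 3@2: d1:8  d2:10  d3:7  d4:2  d5:2  d6:0 → peak 10
Item 3@3: d1:8  d2:8  d3:7  d4:2  d5:2  d6:2 → peak 8
Best is Item 3@3, peak 8.

8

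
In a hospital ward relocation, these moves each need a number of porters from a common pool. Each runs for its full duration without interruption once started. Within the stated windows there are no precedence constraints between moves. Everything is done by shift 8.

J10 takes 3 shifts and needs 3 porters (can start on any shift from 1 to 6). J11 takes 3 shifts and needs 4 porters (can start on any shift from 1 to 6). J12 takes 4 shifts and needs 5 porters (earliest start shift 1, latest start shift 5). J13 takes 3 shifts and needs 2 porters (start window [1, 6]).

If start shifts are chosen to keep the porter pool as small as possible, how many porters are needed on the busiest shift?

7

Early-start (J10@1, J11@1, J12@1, J13@1) gives peak 14: s1:14  s2:14  s3:14  s4:5  s5:0  s6:0  s7:0  s8:0.
Shift J12→4, J13→4.
Schedule J10@1, J11@1, J12@4, J13@4: s1:7  s2:7  s3:7  s4:7  s5:7  s6:7  s7:5  s8:0 — peak 7.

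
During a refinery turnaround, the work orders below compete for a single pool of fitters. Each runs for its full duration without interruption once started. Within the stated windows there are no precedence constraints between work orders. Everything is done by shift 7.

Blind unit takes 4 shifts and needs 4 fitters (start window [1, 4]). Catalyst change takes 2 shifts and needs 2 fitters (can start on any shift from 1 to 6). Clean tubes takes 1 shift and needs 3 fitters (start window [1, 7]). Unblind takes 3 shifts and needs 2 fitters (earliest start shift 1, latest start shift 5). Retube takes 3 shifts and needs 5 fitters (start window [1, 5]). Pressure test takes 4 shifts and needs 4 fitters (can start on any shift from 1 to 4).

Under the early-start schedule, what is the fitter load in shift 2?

At early start, shift 2 has: Blind unit, Catalyst change, Unblind, Retube, Pressure test.
Demand: 4 + 2 + 2 + 5 + 4 = 17.

17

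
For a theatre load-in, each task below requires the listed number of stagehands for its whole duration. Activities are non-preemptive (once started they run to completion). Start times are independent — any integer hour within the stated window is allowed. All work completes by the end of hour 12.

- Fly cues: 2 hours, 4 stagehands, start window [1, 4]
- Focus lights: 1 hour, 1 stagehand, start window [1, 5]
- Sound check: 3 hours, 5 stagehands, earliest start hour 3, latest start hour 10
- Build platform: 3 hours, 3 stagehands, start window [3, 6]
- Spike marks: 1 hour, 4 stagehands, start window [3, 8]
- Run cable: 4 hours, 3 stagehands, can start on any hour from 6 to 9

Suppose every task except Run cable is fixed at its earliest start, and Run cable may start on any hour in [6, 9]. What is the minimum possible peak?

Run cable@6: h1:5  h2:4  h3:12  h4:8  h5:8  h6:3  h7:3  h8:3  h9:3  h10:0  h11:0  h12:0 → peak 12
Run cable@7: h1:5  h2:4  h3:12  h4:8  h5:8  h6:0  h7:3  h8:3  h9:3  h10:3  h11:0  h12:0 → peak 12
Run cable@8: h1:5  h2:4  h3:12  h4:8  h5:8  h6:0  h7:0  h8:3  h9:3  h10:3  h11:3  h12:0 → peak 12
Run cable@9: h1:5  h2:4  h3:12  h4:8  h5:8  h6:0  h7:0  h8:0  h9:3  h10:3  h11:3  h12:3 → peak 12
Best is Run cable@6, peak 12.

12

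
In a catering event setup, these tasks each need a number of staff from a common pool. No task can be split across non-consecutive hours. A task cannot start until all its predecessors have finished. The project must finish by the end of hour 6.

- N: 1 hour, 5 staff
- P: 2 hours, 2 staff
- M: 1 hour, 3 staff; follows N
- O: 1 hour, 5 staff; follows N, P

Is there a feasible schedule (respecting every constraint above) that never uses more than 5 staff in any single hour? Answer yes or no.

yes

Schedule N@1, P@2, M@2, O@4: h1:5  h2:5  h3:2  h4:5  h5:0  h6:0 — peak 5 ≤ 5.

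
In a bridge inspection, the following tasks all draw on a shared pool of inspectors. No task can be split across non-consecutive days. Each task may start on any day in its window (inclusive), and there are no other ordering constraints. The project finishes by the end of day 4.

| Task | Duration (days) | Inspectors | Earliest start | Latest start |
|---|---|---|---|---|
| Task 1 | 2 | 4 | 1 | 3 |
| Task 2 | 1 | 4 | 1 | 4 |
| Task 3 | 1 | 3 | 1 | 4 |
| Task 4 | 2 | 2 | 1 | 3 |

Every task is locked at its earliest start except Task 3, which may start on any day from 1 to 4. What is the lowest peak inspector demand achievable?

Task 3@1: d1:13  d2:6  d3:0  d4:0 → peak 13
Task 3@2: d1:10  d2:9  d3:0  d4:0 → peak 10
Task 3@3: d1:10  d2:6  d3:3  d4:0 → peak 10
Task 3@4: d1:10  d2:6  d3:0  d4:3 → peak 10
Best is Task 3@2, peak 10.

10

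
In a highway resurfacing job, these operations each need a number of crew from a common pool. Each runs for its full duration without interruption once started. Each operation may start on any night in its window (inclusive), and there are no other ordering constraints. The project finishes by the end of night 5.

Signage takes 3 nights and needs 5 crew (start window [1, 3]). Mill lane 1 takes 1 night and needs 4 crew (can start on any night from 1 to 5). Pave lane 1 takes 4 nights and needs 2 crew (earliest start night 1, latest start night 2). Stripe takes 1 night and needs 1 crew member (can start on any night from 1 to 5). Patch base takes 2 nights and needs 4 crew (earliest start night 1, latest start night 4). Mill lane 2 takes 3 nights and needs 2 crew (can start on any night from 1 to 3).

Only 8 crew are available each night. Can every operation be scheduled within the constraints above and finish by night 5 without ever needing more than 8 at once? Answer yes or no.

no

Total crew member-nights = 42; over 5 nights the average is 42/5 > 8, so some night must exceed 8.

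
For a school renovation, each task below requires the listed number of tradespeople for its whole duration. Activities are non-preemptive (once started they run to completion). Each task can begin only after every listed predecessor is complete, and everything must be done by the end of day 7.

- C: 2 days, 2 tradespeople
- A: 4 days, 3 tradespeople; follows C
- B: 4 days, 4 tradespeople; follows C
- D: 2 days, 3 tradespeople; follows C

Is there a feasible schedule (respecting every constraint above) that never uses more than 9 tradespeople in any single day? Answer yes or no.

The minimum achievable peak is 10; 9 < 10, so no feasible schedule stays within the cap.

no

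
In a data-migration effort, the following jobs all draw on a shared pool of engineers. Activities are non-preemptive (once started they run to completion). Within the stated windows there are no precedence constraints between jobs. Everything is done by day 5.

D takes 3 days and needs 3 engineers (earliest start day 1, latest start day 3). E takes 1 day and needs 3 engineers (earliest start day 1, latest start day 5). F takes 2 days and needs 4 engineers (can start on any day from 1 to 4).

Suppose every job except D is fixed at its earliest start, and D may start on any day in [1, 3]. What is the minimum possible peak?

D@1: d1:10  d2:7  d3:3  d4:0  d5:0 → peak 10
D@2: d1:7  d2:7  d3:3  d4:3  d5:0 → peak 7
D@3: d1:7  d2:4  d3:3  d4:3  d5:3 → peak 7
Best is D@2, peak 7.

7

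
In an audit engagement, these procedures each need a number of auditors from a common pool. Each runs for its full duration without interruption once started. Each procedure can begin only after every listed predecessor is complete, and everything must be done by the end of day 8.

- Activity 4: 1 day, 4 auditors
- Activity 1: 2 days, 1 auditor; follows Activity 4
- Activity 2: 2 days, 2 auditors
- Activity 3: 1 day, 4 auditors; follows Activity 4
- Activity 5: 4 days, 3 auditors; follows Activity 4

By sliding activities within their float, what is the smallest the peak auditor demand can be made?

Early-start (Activity 4@1, Activity 1@2, Activity 2@1, Activity 3@2, Activity 5@2) gives peak 10: d1:6  d2:10  d3:4  d4:3  d5:3  d6:0  d7:0  d8:0.
Shift Activity 2→2, Activity 3→4, Activity 5→5.
Schedule Activity 4@1, Activity 1@2, Activity 2@2, Activity 3@4, Activity 5@5: d1:4  d2:3  d3:3  d4:4  d5:3  d6:3  d7:3  d8:3 — peak 4.
Total auditor-days = 26 over 8 days ⇒ peak ≥ ⌈26/8⌉ = 4, so 4 is optimal.

4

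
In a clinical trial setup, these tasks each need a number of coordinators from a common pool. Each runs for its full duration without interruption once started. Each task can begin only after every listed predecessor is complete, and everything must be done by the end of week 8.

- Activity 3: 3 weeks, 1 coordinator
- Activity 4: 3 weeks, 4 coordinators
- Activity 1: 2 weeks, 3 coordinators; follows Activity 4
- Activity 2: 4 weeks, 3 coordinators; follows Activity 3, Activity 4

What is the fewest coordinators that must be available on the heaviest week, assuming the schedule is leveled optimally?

6

Schedule Activity 3@1, Activity 4@1, Activity 1@4, Activity 2@4: w1:5  w2:5  w3:5  w4:6  w5:6  w6:3  w7:3  w8:0 — peak 6.
No arrangement of the 18 feasible schedules does better.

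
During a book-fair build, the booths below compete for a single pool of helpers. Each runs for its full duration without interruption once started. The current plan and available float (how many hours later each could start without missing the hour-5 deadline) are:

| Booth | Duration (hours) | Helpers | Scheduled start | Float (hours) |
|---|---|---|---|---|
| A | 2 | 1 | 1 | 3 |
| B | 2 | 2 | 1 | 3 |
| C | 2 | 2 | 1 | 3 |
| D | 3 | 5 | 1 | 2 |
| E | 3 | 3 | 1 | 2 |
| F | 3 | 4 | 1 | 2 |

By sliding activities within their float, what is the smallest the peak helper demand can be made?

12

Early-start (A@1, B@1, C@1, D@1, E@1, F@1) gives peak 17: h1:17  h2:17  h3:12  h4:0  h5:0.
Shift E→3, F→3.
Schedule A@1, B@1, C@1, D@1, E@3, F@3: h1:10  h2:10  h3:12  h4:7  h5:7 — peak 12.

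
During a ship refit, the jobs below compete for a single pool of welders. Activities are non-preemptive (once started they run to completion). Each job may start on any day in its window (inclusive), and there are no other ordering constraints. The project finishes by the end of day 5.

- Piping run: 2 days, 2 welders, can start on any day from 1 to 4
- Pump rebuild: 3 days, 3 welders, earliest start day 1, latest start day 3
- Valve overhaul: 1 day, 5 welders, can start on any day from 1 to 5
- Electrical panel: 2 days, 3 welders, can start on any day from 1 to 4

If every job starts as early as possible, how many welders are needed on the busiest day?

Early-start schedule: Piping run@1, Pump rebuild@1, Valve overhaul@1, Electrical panel@1.
Load per day: day 1: 13, day 2: 8, day 3: 3, day 4: 0, day 5: 0.
Peak is 13.

13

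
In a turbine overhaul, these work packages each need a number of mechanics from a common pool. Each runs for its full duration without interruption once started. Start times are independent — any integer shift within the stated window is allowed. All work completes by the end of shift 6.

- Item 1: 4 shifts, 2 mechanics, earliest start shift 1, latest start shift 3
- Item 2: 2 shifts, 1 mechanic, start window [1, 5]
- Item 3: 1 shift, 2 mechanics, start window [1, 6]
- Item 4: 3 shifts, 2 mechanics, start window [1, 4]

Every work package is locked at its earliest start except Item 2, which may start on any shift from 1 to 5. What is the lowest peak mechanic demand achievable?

6

Item 2@1: s1:7  s2:5  s3:4  s4:2  s5:0  s6:0 → peak 7
Item 2@2: s1:6  s2:5  s3:5  s4:2  s5:0  s6:0 → peak 6
Item 2@3: s1:6  s2:4  s3:5  s4:3  s5:0  s6:0 → peak 6
Item 2@4: s1:6  s2:4  s3:4  s4:3  s5:1  s6:0 → peak 6
Item 2@5: s1:6  s2:4  s3:4  s4:2  s5:1  s6:1 → peak 6
Best is Item 2@2, peak 6.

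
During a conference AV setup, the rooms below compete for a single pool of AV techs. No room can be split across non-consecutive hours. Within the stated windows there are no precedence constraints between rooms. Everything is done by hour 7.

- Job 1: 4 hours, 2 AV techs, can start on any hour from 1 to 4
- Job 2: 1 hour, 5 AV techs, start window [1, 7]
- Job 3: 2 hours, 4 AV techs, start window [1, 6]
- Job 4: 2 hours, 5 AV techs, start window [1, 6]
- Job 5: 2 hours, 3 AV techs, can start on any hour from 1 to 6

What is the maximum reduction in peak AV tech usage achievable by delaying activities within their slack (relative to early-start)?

Early-start peak: h1:19  h2:14  h3:2  h4:2  h5:0  h6:0  h7:0 ⇒ 19.
Leveled (Job 1@1, Job 2@5, Job 3@1, Job 4@6, Job 5@3): h1:6  h2:6  h3:5  h4:5  h5:5  h6:5  h7:5 ⇒ 6.
Reduction 19 − 6 = 13.

13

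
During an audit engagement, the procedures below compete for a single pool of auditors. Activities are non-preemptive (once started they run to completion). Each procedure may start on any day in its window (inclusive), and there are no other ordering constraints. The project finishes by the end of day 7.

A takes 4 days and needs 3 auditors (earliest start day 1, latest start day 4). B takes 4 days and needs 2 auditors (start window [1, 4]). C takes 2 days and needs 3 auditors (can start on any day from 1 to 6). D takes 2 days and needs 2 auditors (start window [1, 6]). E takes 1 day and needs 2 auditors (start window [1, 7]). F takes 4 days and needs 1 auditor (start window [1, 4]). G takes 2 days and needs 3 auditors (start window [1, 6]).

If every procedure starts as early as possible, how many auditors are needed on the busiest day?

Early-start schedule: A@1, B@1, C@1, D@1, E@1, F@1, G@1.
Load per day: day 1: 16, day 2: 14, day 3: 6, day 4: 6, day 5: 0, day 6: 0, day 7: 0.
Peak is 16.

16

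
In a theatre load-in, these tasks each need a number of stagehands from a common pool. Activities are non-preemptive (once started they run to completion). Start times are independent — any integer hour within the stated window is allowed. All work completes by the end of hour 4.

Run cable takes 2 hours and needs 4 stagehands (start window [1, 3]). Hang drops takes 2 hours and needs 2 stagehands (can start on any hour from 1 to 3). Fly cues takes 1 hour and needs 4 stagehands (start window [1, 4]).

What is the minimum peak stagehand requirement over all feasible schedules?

Early-start (Run cable@1, Hang drops@1, Fly cues@1) gives peak 10: h1:10  h2:6  h3:0  h4:0.
Shift Fly cues→3.
Schedule Run cable@1, Hang drops@1, Fly cues@3: h1:6  h2:6  h3:4  h4:0 — peak 6.

6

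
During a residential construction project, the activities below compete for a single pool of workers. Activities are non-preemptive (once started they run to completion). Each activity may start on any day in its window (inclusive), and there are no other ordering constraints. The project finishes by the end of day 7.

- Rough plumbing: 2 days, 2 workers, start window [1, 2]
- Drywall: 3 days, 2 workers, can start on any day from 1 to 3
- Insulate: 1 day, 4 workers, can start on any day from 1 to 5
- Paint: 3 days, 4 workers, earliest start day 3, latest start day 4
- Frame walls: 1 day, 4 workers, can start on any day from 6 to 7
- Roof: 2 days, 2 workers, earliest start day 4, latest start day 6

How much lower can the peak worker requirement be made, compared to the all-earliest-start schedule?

2

Early-start peak: d1:8  d2:4  d3:6  d4:6  d5:6  d6:4  d7:0 ⇒ 8.
Leveled (Rough plumbing@1, Drywall@1, Insulate@3, Paint@4, Frame walls@7, Roof@4): d1:4  d2:4  d3:6  d4:6  d5:6  d6:4  d7:4 ⇒ 6.
Reduction 8 − 6 = 2.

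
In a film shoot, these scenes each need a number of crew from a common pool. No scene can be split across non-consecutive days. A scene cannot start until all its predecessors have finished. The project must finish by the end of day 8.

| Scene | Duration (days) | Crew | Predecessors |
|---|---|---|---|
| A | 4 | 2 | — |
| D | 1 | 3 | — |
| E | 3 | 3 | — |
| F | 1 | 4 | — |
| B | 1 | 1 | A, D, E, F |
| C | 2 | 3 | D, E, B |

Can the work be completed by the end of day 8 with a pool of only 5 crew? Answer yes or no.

yes

Schedule A@1, D@1, E@2, F@5, B@6, C@7: d1:5  d2:5  d3:5  d4:5  d5:4  d6:1  d7:3  d8:3 — peak 5 ≤ 5.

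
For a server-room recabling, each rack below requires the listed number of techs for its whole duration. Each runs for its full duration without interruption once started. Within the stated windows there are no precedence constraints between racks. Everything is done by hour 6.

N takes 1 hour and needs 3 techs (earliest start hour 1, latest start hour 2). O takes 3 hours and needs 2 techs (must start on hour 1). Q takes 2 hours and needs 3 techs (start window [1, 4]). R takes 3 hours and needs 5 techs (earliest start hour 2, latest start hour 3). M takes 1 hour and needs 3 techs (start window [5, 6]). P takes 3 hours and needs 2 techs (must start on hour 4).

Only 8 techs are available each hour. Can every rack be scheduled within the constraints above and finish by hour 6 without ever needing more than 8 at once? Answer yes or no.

Schedule N@1, O@1, Q@1, R@3, M@6, P@4: h1:8  h2:5  h3:7  h4:7  h5:7  h6:5 — peak 8 ≤ 8.

yes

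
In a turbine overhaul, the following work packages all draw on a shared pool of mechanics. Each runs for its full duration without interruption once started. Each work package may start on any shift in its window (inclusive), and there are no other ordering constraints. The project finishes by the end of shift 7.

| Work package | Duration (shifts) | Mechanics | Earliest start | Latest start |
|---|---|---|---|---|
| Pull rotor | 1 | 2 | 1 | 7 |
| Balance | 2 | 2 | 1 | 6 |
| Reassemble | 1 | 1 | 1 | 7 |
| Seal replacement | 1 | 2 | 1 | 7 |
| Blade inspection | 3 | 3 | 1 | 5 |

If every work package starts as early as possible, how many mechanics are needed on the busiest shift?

10

Early-start schedule: Pull rotor@1, Balance@1, Reassemble@1, Seal replacement@1, Blade inspection@1.
Load per shift: shift 1: 10, shift 2: 5, shift 3: 3, shift 4: 0, shift 5: 0, shift 6: 0, shift 7: 0.
Peak is 10.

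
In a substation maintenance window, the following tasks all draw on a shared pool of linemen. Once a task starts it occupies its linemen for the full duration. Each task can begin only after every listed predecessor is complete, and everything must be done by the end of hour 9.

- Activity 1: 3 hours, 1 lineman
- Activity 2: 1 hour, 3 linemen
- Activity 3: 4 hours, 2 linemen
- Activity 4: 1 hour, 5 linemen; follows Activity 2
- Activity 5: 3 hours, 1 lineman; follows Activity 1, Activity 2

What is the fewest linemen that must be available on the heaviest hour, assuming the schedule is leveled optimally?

5

Early-start (Activity 1@1, Activity 2@1, Activity 3@1, Activity 4@2, Activity 5@4) gives peak 8: h1:6  h2:8  h3:3  h4:3  h5:1  h6:1  h7:0  h8:0  h9:0.
Shift Activity 3→2, Activity 4→6, Activity 5→7.
Schedule Activity 1@1, Activity 2@1, Activity 3@2, Activity 4@6, Activity 5@7: h1:4  h2:3  h3:3  h4:2  h5:2  h6:5  h7:1  h8:1  h9:1 — peak 5.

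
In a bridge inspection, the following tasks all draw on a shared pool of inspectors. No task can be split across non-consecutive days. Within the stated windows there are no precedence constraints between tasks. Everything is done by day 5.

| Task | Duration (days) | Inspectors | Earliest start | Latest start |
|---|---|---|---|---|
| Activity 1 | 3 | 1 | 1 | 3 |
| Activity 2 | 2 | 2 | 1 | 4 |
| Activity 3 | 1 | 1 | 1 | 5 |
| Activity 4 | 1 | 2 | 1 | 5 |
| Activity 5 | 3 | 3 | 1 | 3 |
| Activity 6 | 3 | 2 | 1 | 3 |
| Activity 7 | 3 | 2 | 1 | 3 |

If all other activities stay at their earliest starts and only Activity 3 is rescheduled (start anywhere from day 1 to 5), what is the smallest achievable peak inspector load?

Activity 3@1: d1:13  d2:10  d3:8  d4:0  d5:0 → peak 13
Activity 3@2: d1:12  d2:11  d3:8  d4:0  d5:0 → peak 12
Activity 3@3: d1:12  d2:10  d3:9  d4:0  d5:0 → peak 12
Activity 3@4: d1:12  d2:10  d3:8  d4:1  d5:0 → peak 12
Activity 3@5: d1:12  d2:10  d3:8  d4:0  d5:1 → peak 12
Best is Activity 3@2, peak 12.

12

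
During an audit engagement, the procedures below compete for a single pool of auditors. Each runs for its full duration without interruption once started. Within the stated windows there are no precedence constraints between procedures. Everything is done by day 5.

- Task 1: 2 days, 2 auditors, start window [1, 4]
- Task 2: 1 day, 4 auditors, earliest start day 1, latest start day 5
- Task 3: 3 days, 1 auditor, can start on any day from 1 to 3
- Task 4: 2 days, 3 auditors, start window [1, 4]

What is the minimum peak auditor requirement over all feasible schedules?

Early-start (Task 1@1, Task 2@1, Task 3@1, Task 4@1) gives peak 10: d1:10  d2:6  d3:1  d4:0  d5:0.
Shift Task 2→5, Task 4→3.
Schedule Task 1@1, Task 2@5, Task 3@1, Task 4@3: d1:3  d2:3  d3:4  d4:3  d5:4 — peak 4.
Total auditor-days = 17 over 5 days ⇒ peak ≥ ⌈17/5⌉ = 4, so 4 is optimal.

4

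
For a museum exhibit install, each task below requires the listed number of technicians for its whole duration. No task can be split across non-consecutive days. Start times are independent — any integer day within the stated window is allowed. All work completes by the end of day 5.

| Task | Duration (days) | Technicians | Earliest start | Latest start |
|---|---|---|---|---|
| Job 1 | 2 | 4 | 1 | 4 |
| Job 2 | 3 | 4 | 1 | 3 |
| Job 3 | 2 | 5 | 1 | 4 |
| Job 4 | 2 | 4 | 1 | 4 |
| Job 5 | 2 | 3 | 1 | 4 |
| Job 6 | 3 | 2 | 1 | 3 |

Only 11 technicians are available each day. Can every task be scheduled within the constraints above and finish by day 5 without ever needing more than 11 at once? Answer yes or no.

Schedule Job 1@1, Job 2@1, Job 3@3, Job 4@4, Job 5@1, Job 6@3: d1:11  d2:11  d3:11  d4:11  d5:6 — peak 11 ≤ 11.

yes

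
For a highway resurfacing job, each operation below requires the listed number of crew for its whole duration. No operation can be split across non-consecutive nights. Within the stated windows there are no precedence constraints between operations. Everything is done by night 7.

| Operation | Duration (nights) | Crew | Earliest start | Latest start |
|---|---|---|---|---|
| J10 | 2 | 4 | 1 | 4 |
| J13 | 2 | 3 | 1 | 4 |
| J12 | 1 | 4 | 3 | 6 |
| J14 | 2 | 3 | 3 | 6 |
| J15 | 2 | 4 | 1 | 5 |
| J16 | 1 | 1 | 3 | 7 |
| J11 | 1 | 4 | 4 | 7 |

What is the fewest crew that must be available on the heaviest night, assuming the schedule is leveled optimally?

7

Early-start (J10@1, J13@1, J12@3, J14@3, J15@1, J16@3, J11@4) gives peak 11: n1:11  n2:11  n3:8  n4:7  n5:0  n6:0  n7:0.
Shift J15→4, J16→5, J11→6.
Schedule J10@1, J13@1, J12@3, J14@3, J15@4, J16@5, J11@6: n1:7  n2:7  n3:7  n4:7  n5:5  n6:4  n7:0 — peak 7.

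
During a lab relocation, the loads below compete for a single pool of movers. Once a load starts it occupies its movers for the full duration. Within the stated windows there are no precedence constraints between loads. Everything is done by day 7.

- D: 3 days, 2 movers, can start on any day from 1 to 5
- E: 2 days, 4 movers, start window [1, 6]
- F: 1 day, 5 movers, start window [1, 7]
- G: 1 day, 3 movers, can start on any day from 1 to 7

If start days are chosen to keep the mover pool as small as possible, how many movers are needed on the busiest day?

Early-start (D@1, E@1, F@1, G@1) gives peak 14: d1:14  d2:6  d3:2  d4:0  d5:0  d6:0  d7:0.
Shift E→4, F→6.
Schedule D@1, E@4, F@6, G@1: d1:5  d2:2  d3:2  d4:4  d5:4  d6:5  d7:0 — peak 5.

5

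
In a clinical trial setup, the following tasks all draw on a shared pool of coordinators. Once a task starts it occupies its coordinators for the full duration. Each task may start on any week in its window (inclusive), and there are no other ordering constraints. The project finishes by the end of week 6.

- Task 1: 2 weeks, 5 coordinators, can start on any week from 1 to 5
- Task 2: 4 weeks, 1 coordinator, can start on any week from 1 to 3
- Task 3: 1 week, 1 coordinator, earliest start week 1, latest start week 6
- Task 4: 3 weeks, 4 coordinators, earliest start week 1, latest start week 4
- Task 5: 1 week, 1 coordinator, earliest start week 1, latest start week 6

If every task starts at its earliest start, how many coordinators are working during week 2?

10

At early start, week 2 has: Task 1, Task 2, Task 4.
Demand: 5 + 1 + 4 = 10.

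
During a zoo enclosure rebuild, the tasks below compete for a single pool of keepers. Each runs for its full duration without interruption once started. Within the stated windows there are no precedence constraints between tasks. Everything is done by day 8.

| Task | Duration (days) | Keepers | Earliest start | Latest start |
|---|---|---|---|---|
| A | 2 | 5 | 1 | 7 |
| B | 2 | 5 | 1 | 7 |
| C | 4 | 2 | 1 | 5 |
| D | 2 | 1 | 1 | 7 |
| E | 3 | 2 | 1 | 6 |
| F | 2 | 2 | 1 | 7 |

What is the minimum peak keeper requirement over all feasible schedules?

Early-start (A@1, B@1, C@1, D@1, E@1, F@1) gives peak 17: d1:17  d2:17  d3:4  d4:2  d5:0  d6:0  d7:0  d8:0.
Shift B→3, C→5, E→5, F→5.
Schedule A@1, B@3, C@5, D@1, E@5, F@5: d1:6  d2:6  d3:5  d4:5  d5:6  d6:6  d7:4  d8:2 — peak 6.

6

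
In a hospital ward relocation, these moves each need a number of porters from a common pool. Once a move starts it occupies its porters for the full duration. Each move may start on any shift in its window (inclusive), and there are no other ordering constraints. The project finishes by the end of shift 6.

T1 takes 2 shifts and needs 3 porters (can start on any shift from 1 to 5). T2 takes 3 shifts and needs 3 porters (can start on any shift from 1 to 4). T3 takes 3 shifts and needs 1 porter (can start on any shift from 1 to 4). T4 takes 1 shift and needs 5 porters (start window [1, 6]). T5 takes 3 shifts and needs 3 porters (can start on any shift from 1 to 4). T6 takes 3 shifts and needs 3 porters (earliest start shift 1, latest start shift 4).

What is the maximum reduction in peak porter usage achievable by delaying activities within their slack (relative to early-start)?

Early-start peak: s1:18  s2:13  s3:10  s4:0  s5:0  s6:0 ⇒ 18.
Leveled (T1@1, T2@1, T3@1, T4@6, T5@3, T6@4): s1:7  s2:7  s3:7  s4:6  s5:6  s6:8 ⇒ 8.
Reduction 18 − 8 = 10.

10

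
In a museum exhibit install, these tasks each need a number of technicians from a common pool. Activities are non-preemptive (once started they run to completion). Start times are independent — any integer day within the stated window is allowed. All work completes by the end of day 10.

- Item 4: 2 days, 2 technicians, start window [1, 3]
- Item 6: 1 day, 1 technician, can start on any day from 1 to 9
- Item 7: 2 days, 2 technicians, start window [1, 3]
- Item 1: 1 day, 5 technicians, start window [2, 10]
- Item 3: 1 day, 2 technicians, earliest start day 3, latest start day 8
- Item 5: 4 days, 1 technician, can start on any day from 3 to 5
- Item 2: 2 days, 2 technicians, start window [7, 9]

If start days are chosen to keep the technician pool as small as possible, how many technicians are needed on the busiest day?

5

Early-start (Item 4@1, Item 6@1, Item 7@1, Item 1@2, Item 3@3, Item 5@3, Item 2@7) gives peak 9: d1:5  d2:9  d3:3  d4:1  d5:1  d6:1  d7:2  d8:2  d9:0  d10:0.
Shift Item 1→3, Item 3→4, Item 5→4.
Schedule Item 4@1, Item 6@1, Item 7@1, Item 1@3, Item 3@4, Item 5@4, Item 2@7: d1:5  d2:4  d3:5  d4:3  d5:1  d6:1  d7:3  d8:2  d9:0  d10:0 — peak 5.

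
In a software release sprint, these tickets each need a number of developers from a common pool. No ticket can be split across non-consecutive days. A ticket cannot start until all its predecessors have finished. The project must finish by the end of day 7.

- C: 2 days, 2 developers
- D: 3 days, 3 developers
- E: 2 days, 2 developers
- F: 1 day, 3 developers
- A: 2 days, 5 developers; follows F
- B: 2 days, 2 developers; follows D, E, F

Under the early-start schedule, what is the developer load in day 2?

At early start, day 2 has: C, D, E, A.
Demand: 2 + 3 + 2 + 5 = 12.

12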